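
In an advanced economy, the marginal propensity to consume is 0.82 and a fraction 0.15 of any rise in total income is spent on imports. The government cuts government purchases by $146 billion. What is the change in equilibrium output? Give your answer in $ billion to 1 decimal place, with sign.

Spending multiplier = 1/(1 − c + m) = 1/(1 − 0.82 + 0.15) = 1/0.33 ≈ 3.03.
ΔY = k × ΔG = (−$146 billion) / 0.33 ≈ −$442.4 billion.

−$442.4 billion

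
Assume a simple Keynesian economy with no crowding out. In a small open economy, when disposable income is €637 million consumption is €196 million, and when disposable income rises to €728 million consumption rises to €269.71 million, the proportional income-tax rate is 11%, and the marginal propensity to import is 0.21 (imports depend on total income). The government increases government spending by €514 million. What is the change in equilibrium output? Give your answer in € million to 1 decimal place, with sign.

MPC = ΔC/ΔYd = (269.71 − 196)/(728 − 637) = 73.71/91 = 0.81.
Spending multiplier = 1/(1 − c(1−t) + m) = 1/(1 − 0.81×0.89 + 0.21) = 1/0.4891 ≈ 2.045.
ΔY = k × ΔG = (+€514 million) / 0.4891 ≈ +€1,050.9 million.

+€1,050.9 million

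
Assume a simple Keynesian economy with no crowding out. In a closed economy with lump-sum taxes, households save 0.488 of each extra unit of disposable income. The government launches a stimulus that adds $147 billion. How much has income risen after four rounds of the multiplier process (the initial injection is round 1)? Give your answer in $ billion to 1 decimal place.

$280.5 billion

MPC = 1 − MPS = 1 − 0.488 = 0.512.
Round 1 adds ΔG = $147 billion; each later round is MPC = 0.512 times the previous.
After 4 rounds: 147 + 75.264 + 38.535168 + 19.730006016 = ΔG·(1 − c^4)/(1 − c) = 147 × (1 − 0.068719476736)/0.488 ≈ $280.5 billion.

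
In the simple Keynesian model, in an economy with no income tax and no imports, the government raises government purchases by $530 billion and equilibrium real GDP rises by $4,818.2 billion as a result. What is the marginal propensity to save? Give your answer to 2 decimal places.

Implied spending multiplier k = ΔY/ΔG = 4,818.2/530 ≈ 9.0909.
Since k = 1/(1 − MPC), MPC = 1 − 1/k = 1 − ΔG/ΔY = 1 − 530/4,818.2 ≈ 0.89.
MPS = 1 − MPC = 0.11.

0.11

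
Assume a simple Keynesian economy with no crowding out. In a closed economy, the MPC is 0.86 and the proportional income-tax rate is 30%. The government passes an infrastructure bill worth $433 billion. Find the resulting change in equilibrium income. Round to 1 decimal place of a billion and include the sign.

Government-spending multiplier = 1/(1 − c(1−t)) = 1/(1 − 0.86×0.7) = 1/0.398 ≈ 2.513.
ΔY = k × ΔG = (+$433 billion) / 0.398 ≈ +$1,087.9 billion.

+$1,087.9 billion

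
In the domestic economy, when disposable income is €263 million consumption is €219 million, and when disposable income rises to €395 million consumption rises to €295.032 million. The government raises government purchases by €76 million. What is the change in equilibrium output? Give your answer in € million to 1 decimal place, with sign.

MPC = ΔC/ΔYd = (295.032 − 219)/(395 − 263) = 76.032/132 = 0.576.
Expenditure multiplier = 1/(1 − MPC) = 1/(1 − 0.576) = 1/0.424 ≈ 2.358.
ΔY = k × ΔG = (+€76 million) / 0.424 ≈ +€179.2 million.

+€179.2 million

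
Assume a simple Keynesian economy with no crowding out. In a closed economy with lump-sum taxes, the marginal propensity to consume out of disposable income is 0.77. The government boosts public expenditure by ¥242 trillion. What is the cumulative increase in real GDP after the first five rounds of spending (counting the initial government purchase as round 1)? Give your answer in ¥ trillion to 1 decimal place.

Round 1 adds ΔG = ¥242 trillion; each later round is MPC = 0.77 times the previous.
After 5 rounds: 242 + 186.34 + 143.4818 + 110.480986 + 85.07035922 = ΔG·(1 − c^5)/(1 − c) = 242 × (1 − 0.2706784157)/0.23 ≈ ¥767.4 trillion.

¥767.4 trillion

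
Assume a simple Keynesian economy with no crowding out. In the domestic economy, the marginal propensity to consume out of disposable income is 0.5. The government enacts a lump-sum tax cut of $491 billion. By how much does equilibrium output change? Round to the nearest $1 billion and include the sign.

+$491 billion

A lump-sum tax change of −$491 billion shifts disposable income by +$491 billion; first-round consumption changes by −c × ΔT = −0.5 × (−$491 billion) = +$245.5 billion.
Expenditure multiplier = 1/(1 − MPC) = 1/(1 − 0.5) = 1/0.5 = 2.
The tax multiplier is −c × k = −1, so ΔY = k × (−c·ΔT) = (+$245.5 billion) / 0.5 = +$491 billion.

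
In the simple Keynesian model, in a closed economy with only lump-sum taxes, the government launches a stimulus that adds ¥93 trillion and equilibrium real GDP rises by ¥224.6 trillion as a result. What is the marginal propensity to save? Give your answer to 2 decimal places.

0.41

Implied spending multiplier k = ΔY/ΔG = 224.6/93 ≈ 2.4151.
Since k = 1/(1 − MPC), MPC = 1 − 1/k = 1 − ΔG/ΔY = 1 − 93/224.6 ≈ 0.59.
MPS = 1 − MPC = 0.41.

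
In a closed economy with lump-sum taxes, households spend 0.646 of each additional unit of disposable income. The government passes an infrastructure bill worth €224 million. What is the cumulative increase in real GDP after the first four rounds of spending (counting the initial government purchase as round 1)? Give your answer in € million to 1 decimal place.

€522.6 million

Round 1 adds ΔG = €224 million; each later round is MPC = 0.646 times the previous.
After 4 rounds: 224 + 144.704 + 93.478784 + 60.387294464 = ΔG·(1 − c^4)/(1 − c) = 224 × (1 − 0.174152643856)/0.354 ≈ €522.6 million.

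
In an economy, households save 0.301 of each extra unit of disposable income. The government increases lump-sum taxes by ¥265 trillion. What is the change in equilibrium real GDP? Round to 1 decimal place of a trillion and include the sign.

−¥615.4 trillion

MPC = 1 − MPS = 1 − 0.301 = 0.699.
A lump-sum tax change of +¥265 trillion shifts disposable income by −¥265 trillion; first-round consumption changes by −c × ΔT = −0.699 × (+¥265 trillion) = −¥185.235 trillion.
Expenditure multiplier = 1/(1 − MPC) = 1/(1 − 0.699) = 1/0.301 ≈ 3.322.
The tax multiplier is −c × k ≈ −2.322, so ΔY = k × (−c·ΔT) = (−¥185.235 trillion) / 0.301 ≈ −¥615.4 trillion.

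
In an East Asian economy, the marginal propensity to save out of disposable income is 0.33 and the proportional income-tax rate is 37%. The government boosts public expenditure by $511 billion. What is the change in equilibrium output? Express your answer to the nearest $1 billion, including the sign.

+$884 billion

MPC = 1 − MPS = 1 − 0.33 = 0.67.
Spending multiplier = 1/(1 − c(1−t)) = 1/(1 − 0.67×0.63) = 1/0.5779 ≈ 1.73.
ΔY = k × ΔG = (+$511 billion) / 0.5779 ≈ +$884 billion.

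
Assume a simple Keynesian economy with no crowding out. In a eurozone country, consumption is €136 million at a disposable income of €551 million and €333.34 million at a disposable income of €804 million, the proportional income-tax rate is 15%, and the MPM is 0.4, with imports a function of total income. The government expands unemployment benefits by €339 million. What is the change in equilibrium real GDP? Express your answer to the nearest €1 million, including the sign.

+€359 million

MPC = ΔC/ΔYd = (333.34 − 136)/(804 − 551) = 197.34/253 = 0.78.
The transfer change shifts disposable income by +€339 million, so first-round consumption changes by c·ΔTR = 0.78 × (+€339 million) = +€264.42 million.
Expenditure multiplier = 1/(1 − c(1−t) + m) = 1/(1 − 0.78×0.85 + 0.4) = 1/0.737 ≈ 1.357.
The transfer multiplier is c × k ≈ 1.058, so ΔY = k × (c·ΔTR) = (+€264.42 million) / 0.737 ≈ +€359 million.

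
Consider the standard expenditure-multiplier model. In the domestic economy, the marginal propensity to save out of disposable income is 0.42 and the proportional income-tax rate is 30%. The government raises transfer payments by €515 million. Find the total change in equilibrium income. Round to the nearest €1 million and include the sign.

+€503 million

MPC = 1 − MPS = 1 − 0.42 = 0.58.
The transfer change shifts disposable income by +€515 million, so first-round consumption changes by c·ΔTR = 0.58 × (+€515 million) = +€298.7 million.
Expenditure multiplier = 1/(1 − c(1−t)) = 1/(1 − 0.58×0.7) = 1/0.594 ≈ 1.684.
The transfer multiplier is c × k ≈ 0.976, so ΔY = k × (c·ΔTR) = (+€298.7 million) / 0.594 ≈ +€503 million.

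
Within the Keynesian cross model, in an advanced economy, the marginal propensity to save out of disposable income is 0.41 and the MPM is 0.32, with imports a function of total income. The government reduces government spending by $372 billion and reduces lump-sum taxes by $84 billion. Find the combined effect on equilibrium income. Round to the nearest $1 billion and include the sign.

MPC = 1 − MPS = 1 − 0.41 = 0.59.
Expenditure multiplier = 1/(1 − c + m) = 1/(1 − 0.59 + 0.32) = 1/0.73 ≈ 1.37.
ΔG contributes k·ΔG = (−$372 billion) / 0.73 ≈ −$509.6 billion.
ΔT of −$84 billion changes first-round spending by −c·ΔT = +$49.56 billion, contributing k·(−c·ΔT) = (+$49.56 billion) / 0.73 ≈ +$67.9 billion.
Net ΔY = k(ΔG − c·ΔT) = (−$322.44 billion) / 0.73 ≈ −$442 billion.

−$442 billion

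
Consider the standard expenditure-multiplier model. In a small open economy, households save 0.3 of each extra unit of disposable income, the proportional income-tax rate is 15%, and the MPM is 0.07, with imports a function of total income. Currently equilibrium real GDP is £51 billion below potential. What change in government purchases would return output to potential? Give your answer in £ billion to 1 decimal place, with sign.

MPC = 1 − MPS = 1 − 0.3 = 0.7.
Spending multiplier = 1/(1 − c(1−t) + m) = 1/(1 − 0.7×0.85 + 0.07) = 1/0.475 ≈ 2.105.
Need ΔY = +£51 billion, so ΔG = ΔY/k = (+£51 billion) × 0.475 ≈ +£24.2 billion.
The government should increase government purchases by £24.2 billion.

+£24.2 billion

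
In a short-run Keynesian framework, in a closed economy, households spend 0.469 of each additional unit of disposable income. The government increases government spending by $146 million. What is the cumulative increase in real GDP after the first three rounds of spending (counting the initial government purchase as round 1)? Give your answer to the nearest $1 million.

$247 million

Round 1 adds ΔG = $146 million; each later round is MPC = 0.469 times the previous.
After 3 rounds: 146 + 68.474 + 32.114306 = ΔG·(1 − c^3)/(1 − c) = 146 × (1 − 0.103161709)/0.531 ≈ $247 million.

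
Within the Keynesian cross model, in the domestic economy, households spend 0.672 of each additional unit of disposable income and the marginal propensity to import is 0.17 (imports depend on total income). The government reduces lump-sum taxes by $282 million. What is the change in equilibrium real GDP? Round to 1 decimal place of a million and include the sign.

+$380.5 million

A lump-sum tax change of −$282 million shifts disposable income by +$282 million; first-round consumption changes by −c × ΔT = −0.672 × (−$282 million) = +$189.504 million.
Expenditure multiplier = 1/(1 − c + m) = 1/(1 − 0.672 + 0.17) = 1/0.498 ≈ 2.008.
The tax multiplier is −c × k ≈ −1.349, so ΔY = k × (−c·ΔT) = (+$189.504 million) / 0.498 ≈ +$380.5 million.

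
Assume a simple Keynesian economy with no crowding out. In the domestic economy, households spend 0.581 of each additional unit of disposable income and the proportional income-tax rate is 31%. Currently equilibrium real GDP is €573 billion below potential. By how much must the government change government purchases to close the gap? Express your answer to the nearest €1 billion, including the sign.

Spending multiplier = 1/(1 − c(1−t)) = 1/(1 − 0.581×0.69) = 1/0.59911 ≈ 1.669.
Need ΔY = +€573 billion, so ΔG = ΔY/k = (+€573 billion) × 0.59911 ≈ +€343 billion.
The government should increase government purchases by €343 billion.

+€343 billion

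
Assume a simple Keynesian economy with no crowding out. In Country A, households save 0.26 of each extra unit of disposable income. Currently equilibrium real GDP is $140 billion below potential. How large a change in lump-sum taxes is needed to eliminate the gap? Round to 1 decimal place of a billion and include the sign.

MPC = 1 − MPS = 1 − 0.26 = 0.74.
Spending multiplier = 1/(1 − MPC) = 1/(1 − 0.74) = 1/0.26 ≈ 3.846.
Tax multiplier = −c·k = −0.74/0.26 ≈ −2.846. Need ΔY = +$140 billion, so ΔT = ΔY/(−c·k) = −(+$140 billion) × 0.26 / 0.74 ≈ −$49.2 billion.
The government should cut lump-sum taxes by $49.2 billion.

−$49.2 billion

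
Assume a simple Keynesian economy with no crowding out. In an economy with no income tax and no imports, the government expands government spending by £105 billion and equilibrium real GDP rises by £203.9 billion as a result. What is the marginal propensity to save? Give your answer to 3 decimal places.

Implied spending multiplier k = ΔY/ΔG = 203.9/105 ≈ 1.9419.
Since k = 1/(1 − MPC), MPC = 1 − 1/k = 1 − ΔG/ΔY = 1 − 105/203.9 ≈ 0.485.
MPS = 1 − MPC = 0.515.

0.515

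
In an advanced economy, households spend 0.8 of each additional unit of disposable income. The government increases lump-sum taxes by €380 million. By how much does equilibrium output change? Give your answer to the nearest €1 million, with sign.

A lump-sum tax change of +€380 million shifts disposable income by −€380 million; first-round consumption changes by −c × ΔT = −0.8 × (+€380 million) = −€304 million.
Expenditure multiplier = 1/(1 − MPC) = 1/(1 − 0.8) = 1/0.2 = 5.
The tax multiplier is −c × k = −4, so ΔY = k × (−c·ΔT) = (−€304 million) / 0.2 = −€1,520 million.

−€1,520 million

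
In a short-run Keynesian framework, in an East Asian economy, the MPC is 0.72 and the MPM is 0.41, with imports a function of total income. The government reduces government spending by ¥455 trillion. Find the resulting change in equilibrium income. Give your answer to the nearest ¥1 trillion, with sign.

Spending multiplier = 1/(1 − c + m) = 1/(1 − 0.72 + 0.41) = 1/0.69 ≈ 1.449.
ΔY = k × ΔG = (−¥455 trillion) / 0.69 ≈ −¥659 trillion.

−¥659 trillion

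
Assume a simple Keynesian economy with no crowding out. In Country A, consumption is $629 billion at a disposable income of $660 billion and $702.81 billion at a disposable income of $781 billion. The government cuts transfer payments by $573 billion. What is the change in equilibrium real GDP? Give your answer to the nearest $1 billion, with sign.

MPC = ΔC/ΔYd = (702.81 − 629)/(781 − 660) = 73.81/121 = 0.61.
The transfer change shifts disposable income by −$573 billion, so first-round consumption changes by c·ΔTR = 0.61 × (−$573 billion) = −$349.53 billion.
Expenditure multiplier = 1/(1 − MPC) = 1/(1 − 0.61) = 1/0.39 ≈ 2.564.
The transfer multiplier is c × k ≈ 1.564, so ΔY = k × (c·ΔTR) = (−$349.53 billion) / 0.39 ≈ −$896 billion.

−$896 billion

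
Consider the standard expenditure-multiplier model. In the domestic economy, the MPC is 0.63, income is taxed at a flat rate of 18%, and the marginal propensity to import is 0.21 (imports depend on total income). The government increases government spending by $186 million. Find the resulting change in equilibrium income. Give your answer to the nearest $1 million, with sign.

+$268 million

Expenditure multiplier = 1/(1 − c(1−t) + m) = 1/(1 − 0.63×0.82 + 0.21) = 1/0.6934 ≈ 1.442.
ΔY = k × ΔG = (+$186 million) / 0.6934 ≈ +$268 million.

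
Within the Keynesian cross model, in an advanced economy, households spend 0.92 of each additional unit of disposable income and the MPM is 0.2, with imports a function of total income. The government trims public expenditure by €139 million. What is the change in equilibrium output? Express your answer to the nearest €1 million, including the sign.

−€496 million

Government-spending multiplier = 1/(1 − c + m) = 1/(1 − 0.92 + 0.2) = 1/0.28 ≈ 3.571.
ΔY = k × ΔG = (−€139 million) / 0.28 ≈ −€496 million.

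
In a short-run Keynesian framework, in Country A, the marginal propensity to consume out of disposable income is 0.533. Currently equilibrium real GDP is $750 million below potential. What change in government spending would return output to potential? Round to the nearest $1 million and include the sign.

Spending multiplier = 1/(1 − MPC) = 1/(1 − 0.533) = 1/0.467 ≈ 2.141.
Need ΔY = +$750 million, so ΔG = ΔY/k = (+$750 million) × 0.467 ≈ +$350 million.
The government should increase government spending by $350 million.

+$350 million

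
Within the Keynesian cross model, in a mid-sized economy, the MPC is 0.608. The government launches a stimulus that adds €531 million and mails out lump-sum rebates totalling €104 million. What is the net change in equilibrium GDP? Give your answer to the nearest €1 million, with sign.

+€1,516 million

Expenditure multiplier = 1/(1 − MPC) = 1/(1 − 0.608) = 1/0.392 ≈ 2.551.
ΔG contributes k·ΔG = (+€531 million) / 0.392 ≈ +€1,354.6 million.
ΔT of −€104 million changes first-round spending by −c·ΔT = +€63.232 million, contributing k·(−c·ΔT) = (+€63.232 million) / 0.392 ≈ +€161.3 million.
Net ΔY = k(ΔG − c·ΔT) = (+€594.232 million) / 0.392 ≈ +€1,516 million.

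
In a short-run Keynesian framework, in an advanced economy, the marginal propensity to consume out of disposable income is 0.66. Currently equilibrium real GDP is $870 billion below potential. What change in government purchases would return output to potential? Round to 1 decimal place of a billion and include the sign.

Spending multiplier = 1/(1 − MPC) = 1/(1 − 0.66) = 1/0.34 ≈ 2.941.
Need ΔY = +$870 billion, so ΔG = ΔY/k = (+$870 billion) × 0.34 = +$295.8 billion.
The government should increase government purchases by $295.8 billion.

+$295.8 billion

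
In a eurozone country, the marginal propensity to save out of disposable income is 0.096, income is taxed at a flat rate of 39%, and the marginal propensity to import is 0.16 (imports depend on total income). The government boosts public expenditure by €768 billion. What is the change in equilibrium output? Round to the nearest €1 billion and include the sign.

MPC = 1 − MPS = 1 − 0.096 = 0.904.
Spending multiplier = 1/(1 − c(1−t) + m) = 1/(1 − 0.904×0.61 + 0.16) = 1/0.60856 ≈ 1.643.
ΔY = k × ΔG = (+€768 billion) / 0.60856 ≈ +€1,262 billion.

+€1,262 billion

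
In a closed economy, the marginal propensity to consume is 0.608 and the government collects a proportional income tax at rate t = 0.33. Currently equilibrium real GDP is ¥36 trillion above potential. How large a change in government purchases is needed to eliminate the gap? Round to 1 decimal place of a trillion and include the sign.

−¥21.3 trillion

Spending multiplier = 1/(1 − c(1−t)) = 1/(1 − 0.608×0.67) = 1/0.59264 ≈ 1.687.
Need ΔY = −¥36 trillion, so ΔG = ΔY/k = (−¥36 trillion) × 0.59264 ≈ −¥21.3 trillion.
The government should cut government purchases by ¥21.3 trillion.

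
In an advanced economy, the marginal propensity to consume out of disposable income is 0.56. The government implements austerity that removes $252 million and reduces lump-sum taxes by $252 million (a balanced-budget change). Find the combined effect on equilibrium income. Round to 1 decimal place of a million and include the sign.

−$252.0 million

Expenditure multiplier = 1/(1 − MPC) = 1/(1 − 0.56) = 1/0.44 ≈ 2.273.
ΔG contributes k·ΔG = (−$252 million) / 0.44 ≈ −$572.7 million.
ΔT of −$252 million changes first-round spending by −c·ΔT = +$141.12 million, contributing k·(−c·ΔT) = (+$141.12 million) / 0.44 ≈ +$320.7 million.
With ΔG = ΔT and no other leakages, the balanced-budget multiplier is 1, so ΔY = ΔG = −$252 million.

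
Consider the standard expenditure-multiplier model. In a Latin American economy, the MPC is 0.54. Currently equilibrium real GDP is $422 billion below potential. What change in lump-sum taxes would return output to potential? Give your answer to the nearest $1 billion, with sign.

Spending multiplier = 1/(1 − MPC) = 1/(1 − 0.54) = 1/0.46 ≈ 2.174.
Tax multiplier = −c·k = −0.54/0.46 ≈ −1.174. Need ΔY = +$422 billion, so ΔT = ΔY/(−c·k) = −(+$422 billion) × 0.46 / 0.54 ≈ −$359 billion.
The government should cut lump-sum taxes by $359 billion.

−$359 billion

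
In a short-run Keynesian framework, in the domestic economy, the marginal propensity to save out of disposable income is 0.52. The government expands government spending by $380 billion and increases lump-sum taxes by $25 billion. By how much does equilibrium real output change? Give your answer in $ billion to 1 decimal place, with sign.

MPC = 1 − MPS = 1 − 0.52 = 0.48.
Expenditure multiplier = 1/(1 − MPC) = 1/(1 − 0.48) = 1/0.52 ≈ 1.923.
ΔG contributes k·ΔG = (+$380 billion) / 0.52 ≈ +$730.8 billion.
ΔT of +$25 billion changes first-round spending by −c·ΔT = −$12 billion, contributing k·(−c·ΔT) = (−$12 billion) / 0.52 ≈ −$23.1 billion.
Net ΔY = k(ΔG − c·ΔT) = (+$368 billion) / 0.52 ≈ +$707.7 billion.

+$707.7 billion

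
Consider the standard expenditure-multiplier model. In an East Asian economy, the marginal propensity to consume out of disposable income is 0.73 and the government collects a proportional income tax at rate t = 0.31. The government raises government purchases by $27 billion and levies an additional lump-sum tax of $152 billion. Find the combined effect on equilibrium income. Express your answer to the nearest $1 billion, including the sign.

−$169 billion

Expenditure multiplier = 1/(1 − c(1−t)) = 1/(1 − 0.73×0.69) = 1/0.4963 ≈ 2.015.
ΔG contributes k·ΔG = (+$27 billion) / 0.4963 ≈ +$54.4 billion.
ΔT of +$152 billion changes first-round spending by −c·ΔT = −$110.96 billion, contributing k·(−c·ΔT) = (−$110.96 billion) / 0.4963 ≈ −$223.6 billion.
Net ΔY = k(ΔG − c·ΔT) = (−$83.96 billion) / 0.4963 ≈ −$169 billion.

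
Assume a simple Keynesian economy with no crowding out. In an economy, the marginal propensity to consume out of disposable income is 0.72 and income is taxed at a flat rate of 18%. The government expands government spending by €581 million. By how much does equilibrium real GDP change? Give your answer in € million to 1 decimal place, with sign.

Expenditure multiplier = 1/(1 − c(1−t)) = 1/(1 − 0.72×0.82) = 1/0.4096 ≈ 2.441.
ΔY = k × ΔG = (+€581 million) / 0.4096 ≈ +€1,418.5 million.

+€1,418.5 million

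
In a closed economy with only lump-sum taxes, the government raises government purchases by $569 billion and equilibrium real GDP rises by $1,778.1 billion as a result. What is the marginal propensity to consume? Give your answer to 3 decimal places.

0.680

Implied spending multiplier k = ΔY/ΔG = 1,778.1/569 ≈ 3.125.
Since k = 1/(1 − MPC), MPC = 1 − 1/k = 1 − ΔG/ΔY = 1 − 569/1,778.1 ≈ 0.680.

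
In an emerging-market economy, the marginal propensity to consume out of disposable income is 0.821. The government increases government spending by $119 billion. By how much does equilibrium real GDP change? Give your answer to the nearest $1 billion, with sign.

Government-spending multiplier = 1/(1 − MPC) = 1/(1 − 0.821) = 1/0.179 ≈ 5.587.
ΔY = k × ΔG = (+$119 billion) / 0.179 ≈ +$665 billion.

+$665 billion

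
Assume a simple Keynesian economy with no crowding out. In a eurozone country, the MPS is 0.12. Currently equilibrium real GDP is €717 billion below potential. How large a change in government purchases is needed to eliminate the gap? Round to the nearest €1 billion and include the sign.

+€86 billion

MPC = 1 − MPS = 1 − 0.12 = 0.88.
Spending multiplier = 1/(1 − MPC) = 1/(1 − 0.88) = 1/0.12 ≈ 8.333.
Need ΔY = +€717 billion, so ΔG = ΔY/k = (+€717 billion) × 0.12 ≈ +€86 billion.
The government should increase government purchases by €86 billion.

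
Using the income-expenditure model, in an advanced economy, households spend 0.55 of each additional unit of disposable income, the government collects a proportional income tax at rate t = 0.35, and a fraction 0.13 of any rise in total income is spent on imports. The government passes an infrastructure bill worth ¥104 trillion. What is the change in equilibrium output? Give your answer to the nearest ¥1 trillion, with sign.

+¥135 trillion

Government-spending multiplier = 1/(1 − c(1−t) + m) = 1/(1 − 0.55×0.65 + 0.13) = 1/0.7725 ≈ 1.294.
ΔY = k × ΔG = (+¥104 trillion) / 0.7725 ≈ +¥135 trillion.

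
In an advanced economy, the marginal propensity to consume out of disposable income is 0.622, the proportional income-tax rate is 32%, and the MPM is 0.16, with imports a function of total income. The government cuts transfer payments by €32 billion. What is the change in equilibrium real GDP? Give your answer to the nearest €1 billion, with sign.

−€27 billion

The transfer change shifts disposable income by −€32 billion, so first-round consumption changes by c·ΔTR = 0.622 × (−€32 billion) = −€19.904 billion.
Expenditure multiplier = 1/(1 − c(1−t) + m) = 1/(1 − 0.622×0.68 + 0.16) = 1/0.73704 ≈ 1.357.
The transfer multiplier is c × k ≈ 0.844, so ΔY = k × (c·ΔTR) = (−€19.904 billion) / 0.73704 ≈ −€27 billion.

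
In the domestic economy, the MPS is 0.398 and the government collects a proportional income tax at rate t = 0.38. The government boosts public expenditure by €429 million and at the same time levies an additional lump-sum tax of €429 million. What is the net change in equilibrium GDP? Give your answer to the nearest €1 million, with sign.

MPC = 1 − MPS = 1 − 0.398 = 0.602.
Expenditure multiplier = 1/(1 − c(1−t)) = 1/(1 − 0.602×0.62) = 1/0.62676 ≈ 1.596.
ΔG contributes k·ΔG = (+€429 million) / 0.62676 ≈ +€684.5 million.
ΔT of +€429 million changes first-round spending by −c·ΔT = −€258.258 million, contributing k·(−c·ΔT) = (−€258.258 million) / 0.62676 ≈ −€412.1 million.
Net ΔY = k(ΔG − c·ΔT) = (+€170.742 million) / 0.62676 ≈ +€272 million.

+€272 million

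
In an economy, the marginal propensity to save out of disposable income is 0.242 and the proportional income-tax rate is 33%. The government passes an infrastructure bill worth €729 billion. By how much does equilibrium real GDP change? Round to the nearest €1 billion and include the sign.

+€1,481 billion

MPC = 1 − MPS = 1 − 0.242 = 0.758.
Expenditure multiplier = 1/(1 − c(1−t)) = 1/(1 − 0.758×0.67) = 1/0.49214 ≈ 2.032.
ΔY = k × ΔG = (+€729 billion) / 0.49214 ≈ +€1,481 billion.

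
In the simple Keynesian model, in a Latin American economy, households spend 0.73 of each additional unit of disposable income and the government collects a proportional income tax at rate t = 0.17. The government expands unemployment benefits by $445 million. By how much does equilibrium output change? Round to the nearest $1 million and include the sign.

+$824 million

The transfer change shifts disposable income by +$445 million, so first-round consumption changes by c·ΔTR = 0.73 × (+$445 million) = +$324.85 million.
Expenditure multiplier = 1/(1 − c(1−t)) = 1/(1 − 0.73×0.83) = 1/0.3941 ≈ 2.537.
The transfer multiplier is c × k ≈ 1.852, so ΔY = k × (c·ΔTR) = (+$324.85 million) / 0.3941 ≈ +$824 million.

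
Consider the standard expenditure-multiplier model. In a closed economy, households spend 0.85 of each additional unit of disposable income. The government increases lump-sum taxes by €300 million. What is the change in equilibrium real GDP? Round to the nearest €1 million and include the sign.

−€1,700 million

A lump-sum tax change of +€300 million shifts disposable income by −€300 million; first-round consumption changes by −c × ΔT = −0.85 × (+€300 million) = −€255 million.
Expenditure multiplier = 1/(1 − MPC) = 1/(1 − 0.85) = 1/0.15 ≈ 6.667.
The tax multiplier is −c × k ≈ −5.667, so ΔY = k × (−c·ΔT) = (−€255 million) / 0.15 = −€1,700 million.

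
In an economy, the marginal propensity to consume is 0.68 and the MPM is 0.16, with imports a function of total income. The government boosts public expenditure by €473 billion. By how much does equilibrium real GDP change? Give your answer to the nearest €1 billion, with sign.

Government-spending multiplier = 1/(1 − c + m) = 1/(1 − 0.68 + 0.16) = 1/0.48 ≈ 2.083.
ΔY = k × ΔG = (+€473 billion) / 0.48 ≈ +€985 billion.

+€985 billion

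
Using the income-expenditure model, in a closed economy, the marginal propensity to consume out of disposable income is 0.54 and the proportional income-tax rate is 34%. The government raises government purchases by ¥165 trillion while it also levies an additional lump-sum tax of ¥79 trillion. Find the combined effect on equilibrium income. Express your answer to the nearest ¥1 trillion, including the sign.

Expenditure multiplier = 1/(1 − c(1−t)) = 1/(1 − 0.54×0.66) = 1/0.6436 ≈ 1.554.
ΔG contributes k·ΔG = (+¥165 trillion) / 0.6436 ≈ +¥256.4 trillion.
ΔT of +¥79 trillion changes first-round spending by −c·ΔT = −¥42.66 trillion, contributing k·(−c·ΔT) = (−¥42.66 trillion) / 0.6436 ≈ −¥66.3 trillion.
Net ΔY = k(ΔG − c·ΔT) = (+¥122.34 trillion) / 0.6436 ≈ +¥190 trillion.

+¥190 trillion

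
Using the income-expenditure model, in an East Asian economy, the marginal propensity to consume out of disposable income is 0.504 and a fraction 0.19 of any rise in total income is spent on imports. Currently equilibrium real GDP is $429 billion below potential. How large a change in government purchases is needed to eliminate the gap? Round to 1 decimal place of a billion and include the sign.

Spending multiplier = 1/(1 − c + m) = 1/(1 − 0.504 + 0.19) = 1/0.686 ≈ 1.458.
Need ΔY = +$429 billion, so ΔG = ΔY/k = (+$429 billion) × 0.686 ≈ +$294.3 billion.
The government should increase government purchases by $294.3 billion.

+$294.3 billion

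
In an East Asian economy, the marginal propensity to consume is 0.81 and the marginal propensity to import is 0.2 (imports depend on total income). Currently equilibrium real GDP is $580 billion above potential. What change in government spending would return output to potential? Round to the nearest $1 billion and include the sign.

−$226 billion

Spending multiplier = 1/(1 − c + m) = 1/(1 − 0.81 + 0.2) = 1/0.39 ≈ 2.564.
Need ΔY = −$580 billion, so ΔG = ΔY/k = (−$580 billion) × 0.39 ≈ −$226 billion.
The government should cut government spending by $226 billion.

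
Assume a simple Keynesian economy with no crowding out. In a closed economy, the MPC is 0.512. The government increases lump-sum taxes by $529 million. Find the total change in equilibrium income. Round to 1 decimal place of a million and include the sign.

A lump-sum tax change of +$529 million shifts disposable income by −$529 million; first-round consumption changes by −c × ΔT = −0.512 × (+$529 million) = −$270.848 million.
Expenditure multiplier = 1/(1 − MPC) = 1/(1 − 0.512) = 1/0.488 ≈ 2.049.
The tax multiplier is −c × k ≈ −1.049, so ΔY = k × (−c·ΔT) = (−$270.848 million) / 0.488 ≈ −$555 million.

−$555.0 million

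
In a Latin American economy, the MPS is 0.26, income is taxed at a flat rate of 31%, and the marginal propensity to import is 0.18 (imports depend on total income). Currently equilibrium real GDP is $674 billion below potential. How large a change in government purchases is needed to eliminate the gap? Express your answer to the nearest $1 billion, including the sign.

+$451 billion

MPC = 1 − MPS = 1 − 0.26 = 0.74.
Spending multiplier = 1/(1 − c(1−t) + m) = 1/(1 − 0.74×0.69 + 0.18) = 1/0.6694 ≈ 1.494.
Need ΔY = +$674 billion, so ΔG = ΔY/k = (+$674 billion) × 0.6694 ≈ +$451 billion.
The government should increase government purchases by $451 billion.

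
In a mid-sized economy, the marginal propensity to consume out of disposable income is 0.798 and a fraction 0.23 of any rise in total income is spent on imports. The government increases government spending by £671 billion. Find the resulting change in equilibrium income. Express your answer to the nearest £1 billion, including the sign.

+£1,553 billion

Government-spending multiplier = 1/(1 − c + m) = 1/(1 − 0.798 + 0.23) = 1/0.432 ≈ 2.315.
ΔY = k × ΔG = (+£671 billion) / 0.432 ≈ +£1,553 billion.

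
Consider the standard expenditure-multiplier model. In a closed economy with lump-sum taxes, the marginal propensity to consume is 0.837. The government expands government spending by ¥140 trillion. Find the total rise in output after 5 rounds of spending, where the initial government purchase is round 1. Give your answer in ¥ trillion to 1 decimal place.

¥506.1 trillion

Round 1 adds ΔG = ¥140 trillion; each later round is MPC = 0.837 times the previous.
After 5 rounds: 140 + 117.18 + 98.07966 + 82.09267542 + 68.71156932654 = ΔG·(1 − c^5)/(1 − c) = 140 × (1 − 0.410797025187957)/0.163 ≈ ¥506.1 trillion.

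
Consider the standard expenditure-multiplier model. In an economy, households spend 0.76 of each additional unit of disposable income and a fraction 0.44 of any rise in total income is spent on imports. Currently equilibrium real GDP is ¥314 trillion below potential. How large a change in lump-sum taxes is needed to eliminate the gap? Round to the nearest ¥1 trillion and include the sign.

−¥281 trillion

Spending multiplier = 1/(1 − c + m) = 1/(1 − 0.76 + 0.44) = 1/0.68 ≈ 1.471.
Tax multiplier = −c·k = −0.76/0.68 ≈ −1.118. Need ΔY = +¥314 trillion, so ΔT = ΔY/(−c·k) = −(+¥314 trillion) × 0.68 / 0.76 ≈ −¥281 trillion.
The government should cut lump-sum taxes by ¥281 trillion.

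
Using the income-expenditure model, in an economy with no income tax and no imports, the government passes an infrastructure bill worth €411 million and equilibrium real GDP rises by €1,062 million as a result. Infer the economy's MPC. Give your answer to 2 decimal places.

Implied spending multiplier k = ΔY/ΔG = 1,062/411 ≈ 2.5839.
Since k = 1/(1 − MPC), MPC = 1 − 1/k = 1 − ΔG/ΔY = 1 − 411/1,062 ≈ 0.61.

0.61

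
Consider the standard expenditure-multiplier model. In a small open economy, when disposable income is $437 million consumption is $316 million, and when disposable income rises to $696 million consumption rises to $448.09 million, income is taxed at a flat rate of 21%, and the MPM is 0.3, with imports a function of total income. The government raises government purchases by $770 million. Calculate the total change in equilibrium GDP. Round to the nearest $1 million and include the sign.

MPC = ΔC/ΔYd = (448.09 − 316)/(696 − 437) = 132.09/259 = 0.51.
Spending multiplier = 1/(1 − c(1−t) + m) = 1/(1 − 0.51×0.79 + 0.3) = 1/0.8971 ≈ 1.115.
ΔY = k × ΔG = (+$770 million) / 0.8971 ≈ +$858 million.

+$858 million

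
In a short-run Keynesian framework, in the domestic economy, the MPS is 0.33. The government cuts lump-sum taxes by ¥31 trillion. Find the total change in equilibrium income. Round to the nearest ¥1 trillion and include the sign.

MPC = 1 − MPS = 1 − 0.33 = 0.67.
A lump-sum tax change of −¥31 trillion shifts disposable income by +¥31 trillion; first-round consumption changes by −c × ΔT = −0.67 × (−¥31 trillion) = +¥20.77 trillion.
Expenditure multiplier = 1/(1 − MPC) = 1/(1 − 0.67) = 1/0.33 ≈ 3.03.
The tax multiplier is −c × k ≈ −2.03, so ΔY = k × (−c·ΔT) = (+¥20.77 trillion) / 0.33 ≈ +¥63 trillion.

+¥63 trillion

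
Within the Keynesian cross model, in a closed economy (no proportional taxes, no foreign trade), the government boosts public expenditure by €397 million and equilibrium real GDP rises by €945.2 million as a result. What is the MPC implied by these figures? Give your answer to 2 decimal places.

0.58

Implied spending multiplier k = ΔY/ΔG = 945.2/397 ≈ 2.3809.
Since k = 1/(1 − MPC), MPC = 1 − 1/k = 1 − ΔG/ΔY = 1 − 397/945.2 ≈ 0.58.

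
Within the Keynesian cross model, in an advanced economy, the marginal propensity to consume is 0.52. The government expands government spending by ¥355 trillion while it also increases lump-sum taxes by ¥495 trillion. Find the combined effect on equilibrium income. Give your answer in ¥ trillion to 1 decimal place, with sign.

+¥203.3 trillion

Expenditure multiplier = 1/(1 − MPC) = 1/(1 − 0.52) = 1/0.48 ≈ 2.083.
ΔG contributes k·ΔG = (+¥355 trillion) / 0.48 ≈ +¥739.6 trillion.
ΔT of +¥495 trillion changes first-round spending by −c·ΔT = −¥257.4 trillion, contributing k·(−c·ΔT) = (−¥257.4 trillion) / 0.48 ≈ −¥536.3 trillion.
Net ΔY = k(ΔG − c·ΔT) = (+¥97.6 trillion) / 0.48 ≈ +¥203.3 trillion.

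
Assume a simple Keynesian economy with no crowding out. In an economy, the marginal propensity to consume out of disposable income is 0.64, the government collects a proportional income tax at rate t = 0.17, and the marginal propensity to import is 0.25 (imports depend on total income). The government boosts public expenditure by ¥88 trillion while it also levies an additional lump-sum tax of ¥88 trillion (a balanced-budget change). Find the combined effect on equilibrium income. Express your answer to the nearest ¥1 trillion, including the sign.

+¥44 trillion

Expenditure multiplier = 1/(1 − c(1−t) + m) = 1/(1 − 0.64×0.83 + 0.25) = 1/0.7188 ≈ 1.391.
ΔG contributes k·ΔG = (+¥88 trillion) / 0.7188 ≈ +¥122.4 trillion.
ΔT of +¥88 trillion changes first-round spending by −c·ΔT = −¥56.32 trillion, contributing k·(−c·ΔT) = (−¥56.32 trillion) / 0.7188 ≈ −¥78.4 trillion.
Net ΔY = k(ΔG − c·ΔT) = (+¥31.68 trillion) / 0.7188 ≈ +¥44 trillion.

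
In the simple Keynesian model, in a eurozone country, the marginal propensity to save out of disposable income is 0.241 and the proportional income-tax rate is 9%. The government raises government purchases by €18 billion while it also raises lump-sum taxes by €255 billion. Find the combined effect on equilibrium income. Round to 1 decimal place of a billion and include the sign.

−€567.5 billion

MPC = 1 − MPS = 1 − 0.241 = 0.759.
Expenditure multiplier = 1/(1 − c(1−t)) = 1/(1 − 0.759×0.91) = 1/0.30931 ≈ 3.233.
ΔG contributes k·ΔG = (+€18 billion) / 0.30931 ≈ +€58.2 billion.
ΔT of +€255 billion changes first-round spending by −c·ΔT = −€193.545 billion, contributing k·(−c·ΔT) = (−€193.545 billion) / 0.30931 ≈ −€625.7 billion.
Net ΔY = k(ΔG − c·ΔT) = (−€175.545 billion) / 0.30931 ≈ −€567.5 billion.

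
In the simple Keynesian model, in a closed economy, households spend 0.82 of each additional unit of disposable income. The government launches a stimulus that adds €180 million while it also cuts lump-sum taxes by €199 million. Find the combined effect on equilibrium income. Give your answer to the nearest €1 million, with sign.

Expenditure multiplier = 1/(1 − MPC) = 1/(1 − 0.82) = 1/0.18 ≈ 5.556.
ΔG contributes k·ΔG = (+€180 million) / 0.18 = +€1,000 million.
ΔT of −€199 million changes first-round spending by −c·ΔT = +€163.18 million, contributing k·(−c·ΔT) = (+€163.18 million) / 0.18 ≈ +€906.6 million.
Net ΔY = k(ΔG − c·ΔT) = (+€343.18 million) / 0.18 ≈ +€1,907 million.

+€1,907 million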